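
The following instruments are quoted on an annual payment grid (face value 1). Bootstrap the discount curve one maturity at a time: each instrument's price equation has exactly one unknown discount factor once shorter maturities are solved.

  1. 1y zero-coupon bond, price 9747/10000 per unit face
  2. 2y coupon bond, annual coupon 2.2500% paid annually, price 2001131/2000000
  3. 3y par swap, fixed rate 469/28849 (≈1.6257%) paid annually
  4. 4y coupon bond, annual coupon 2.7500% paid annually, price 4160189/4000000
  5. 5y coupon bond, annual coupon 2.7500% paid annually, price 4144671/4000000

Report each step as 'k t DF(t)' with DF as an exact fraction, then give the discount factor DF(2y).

step 1 [1y] zero: DF = P = 9747/10000 ≈ 0.974700
step 2 [2y] bond c/1=9/400: DF=(2001131/2000000 − 9/400·(0.974700))/(1+9/400) = 9571/10000 ≈ 0.957100
step 3 [3y] swap r/1=469/28849: DF=(1 − 469/28849·(0.974700+0.957100))/(1+469/28849) = 9531/10000 ≈ 0.953100
step 4 [4y] bond c/1=11/400: DF=(4160189/4000000 − 11/400·(0.974700+0.957100+0.953100))/(1+11/400) = 187/200 ≈ 0.935000
step 5 [5y] bond c/1=11/400: DF=(4144671/4000000 − 11/400·(0.974700+0.957100+0.953100+0.935000))/(1+11/400) = 4531/5000 ≈ 0.906200

1 1 9747/10000
2 2 9571/10000
3 3 9531/10000
4 4 187/200
5 5 4531/5000
DF(2y) = 9571/10000 ≈ 0.957100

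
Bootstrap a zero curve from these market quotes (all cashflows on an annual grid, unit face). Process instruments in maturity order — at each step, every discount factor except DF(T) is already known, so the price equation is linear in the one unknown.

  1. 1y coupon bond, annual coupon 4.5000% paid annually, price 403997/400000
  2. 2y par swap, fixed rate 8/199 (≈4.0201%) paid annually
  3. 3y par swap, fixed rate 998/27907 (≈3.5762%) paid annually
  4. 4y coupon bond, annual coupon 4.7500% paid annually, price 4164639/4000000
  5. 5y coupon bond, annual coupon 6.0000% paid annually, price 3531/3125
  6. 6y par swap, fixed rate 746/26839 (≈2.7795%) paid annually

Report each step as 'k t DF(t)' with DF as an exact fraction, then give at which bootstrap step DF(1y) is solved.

step 1 [1y] bond c/1=9/200: DF=(403997/400000 − 9/200·(0))/(1+9/200) = 1933/2000 ≈ 0.966500
step 2 [2y] swap r/1=8/199: DF=(1 − 8/199·(0.966500))/(1+8/199) = 231/250 ≈ 0.924000
step 3 [3y] swap r/1=998/27907: DF=(1 − 998/27907·(0.966500+0.924000))/(1+998/27907) = 4501/5000 ≈ 0.900200
step 4 [4y] bond c/1=19/400: DF=(4164639/4000000 − 19/400·(0.966500+0.924000+0.900200))/(1+19/400) = 4337/5000 ≈ 0.867400
step 5 [5y] bond c/1=3/50: DF=(3531/3125 − 3/50·(0.966500+0.924000+0.900200+0.867400))/(1+3/50) = 8589/10000 ≈ 0.858900
step 6 [6y] swap r/1=746/26839: DF=(1 − 746/26839·(0.966500+0.924000+0.900200+0.867400+0.858900))/(1+746/26839) = 2127/2500 ≈ 0.850800

1 1 1933/2000
2 2 231/250
3 3 4501/5000
4 4 4337/5000
5 5 8589/10000
6 6 2127/2500
DF(1y) is solved at step 1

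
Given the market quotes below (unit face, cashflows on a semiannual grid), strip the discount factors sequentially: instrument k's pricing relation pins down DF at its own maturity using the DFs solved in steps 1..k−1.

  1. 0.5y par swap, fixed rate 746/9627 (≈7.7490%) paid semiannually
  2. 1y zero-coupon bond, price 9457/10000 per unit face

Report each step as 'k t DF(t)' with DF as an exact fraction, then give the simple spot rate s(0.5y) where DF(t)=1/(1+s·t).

1 1/2 9627/10000
2 1 9457/10000
s(0.5y) = (1/(9627/10000) − 1)/(1/2) = 746/9627 ≈ 7.7490%

step 1 [0.5y] swap r/2=373/9627: DF=(1 − 373/9627·(0))/(1+373/9627) = 9627/10000 ≈ 0.962700
step 2 [1y] zero: DF = P = 9457/10000 ≈ 0.945700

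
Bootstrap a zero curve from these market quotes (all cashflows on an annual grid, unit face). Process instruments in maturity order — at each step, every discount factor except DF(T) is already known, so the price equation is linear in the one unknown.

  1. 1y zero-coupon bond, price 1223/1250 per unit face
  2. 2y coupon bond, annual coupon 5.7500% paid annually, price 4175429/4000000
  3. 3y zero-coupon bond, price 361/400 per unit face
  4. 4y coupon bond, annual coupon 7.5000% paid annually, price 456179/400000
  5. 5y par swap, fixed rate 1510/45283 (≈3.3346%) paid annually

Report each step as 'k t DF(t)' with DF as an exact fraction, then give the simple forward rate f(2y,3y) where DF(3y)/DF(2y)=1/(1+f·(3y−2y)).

1 1 1223/1250
2 2 9339/10000
3 3 361/400
4 4 1729/2000
5 5 849/1000
f(2y,3y) = ((9339/10000)/(361/400) − 1)/(1) = 314/9025 ≈ 3.4792%

step 1 [1y] zero: DF = P = 1223/1250 ≈ 0.978400
step 2 [2y] bond c/1=23/400: DF=(4175429/4000000 − 23/400·(0.978400))/(1+23/400) = 9339/10000 ≈ 0.933900
step 3 [3y] zero: DF = P = 361/400 ≈ 0.902500
step 4 [4y] bond c/1=3/40: DF=(456179/400000 − 3/40·(0.978400+0.933900+0.902500))/(1+3/40) = 1729/2000 ≈ 0.864500
step 5 [5y] swap r/1=1510/45283: DF=(1 − 1510/45283·(0.978400+0.933900+0.902500+0.864500))/(1+1510/45283) = 849/1000 ≈ 0.849000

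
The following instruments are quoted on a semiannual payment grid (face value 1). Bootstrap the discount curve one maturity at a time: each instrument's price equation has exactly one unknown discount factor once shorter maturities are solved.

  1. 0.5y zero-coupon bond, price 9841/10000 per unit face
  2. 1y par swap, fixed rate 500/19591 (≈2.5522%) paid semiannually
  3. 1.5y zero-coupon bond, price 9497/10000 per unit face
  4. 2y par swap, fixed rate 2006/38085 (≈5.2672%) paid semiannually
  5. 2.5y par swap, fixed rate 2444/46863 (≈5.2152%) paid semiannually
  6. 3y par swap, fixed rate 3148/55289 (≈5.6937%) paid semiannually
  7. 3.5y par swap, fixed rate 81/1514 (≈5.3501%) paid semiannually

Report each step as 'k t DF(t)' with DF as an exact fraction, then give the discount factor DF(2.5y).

1 1/2 9841/10000
2 1 39/40
3 3/2 9497/10000
4 2 8997/10000
5 5/2 4389/5000
6 3 4213/5000
7 7/2 8299/10000
DF(2.5y) = 4389/5000 ≈ 0.877800

step 1 [0.5y] zero: DF = P = 9841/10000 ≈ 0.984100
step 2 [1y] swap r/2=250/19591: DF=(1 − 250/19591·(0.984100))/(1+250/19591) = 39/40 ≈ 0.975000
step 3 [1.5y] zero: DF = P = 9497/10000 ≈ 0.949700
step 4 [2y] swap r/2=1003/38085: DF=(1 − 1003/38085·(0.984100+0.975000+0.949700))/(1+1003/38085) = 8997/10000 ≈ 0.899700
step 5 [2.5y] swap r/2=1222/46863: DF=(1 − 1222/46863·(0.984100+0.975000+0.949700+0.899700))/(1+1222/46863) = 4389/5000 ≈ 0.877800
step 6 [3y] swap r/2=1574/55289: DF=(1 − 1574/55289·(0.984100+0.975000+0.949700+0.899700+0.877800))/(1+1574/55289) = 4213/5000 ≈ 0.842600
step 7 [3.5y] swap r/2=81/3028: DF=(1 − 81/3028·(0.984100+0.975000+0.949700+0.899700+0.877800+0.842600))/(1+81/3028) = 8299/10000 ≈ 0.829900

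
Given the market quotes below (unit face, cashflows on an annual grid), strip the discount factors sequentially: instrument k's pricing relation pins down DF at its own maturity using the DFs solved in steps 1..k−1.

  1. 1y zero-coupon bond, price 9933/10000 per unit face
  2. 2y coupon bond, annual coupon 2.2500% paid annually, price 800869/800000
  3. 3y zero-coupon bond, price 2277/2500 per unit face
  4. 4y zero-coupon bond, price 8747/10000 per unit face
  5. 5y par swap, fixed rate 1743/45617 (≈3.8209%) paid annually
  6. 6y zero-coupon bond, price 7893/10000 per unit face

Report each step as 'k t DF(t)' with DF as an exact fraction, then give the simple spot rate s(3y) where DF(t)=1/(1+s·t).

step 1 [1y] zero: DF = P = 9933/10000 ≈ 0.993300
step 2 [2y] bond c/1=9/400: DF=(800869/800000 − 9/400·(0.993300))/(1+9/400) = 2393/2500 ≈ 0.957200
step 3 [3y] zero: DF = P = 2277/2500 ≈ 0.910800
step 4 [4y] zero: DF = P = 8747/10000 ≈ 0.874700
step 5 [5y] swap r/1=1743/45617: DF=(1 − 1743/45617·(0.993300+0.957200+0.910800+0.874700))/(1+1743/45617) = 8257/10000 ≈ 0.825700
step 6 [6y] zero: DF = P = 7893/10000 ≈ 0.789300

1 1 9933/10000
2 2 2393/2500
3 3 2277/2500
4 4 8747/10000
5 5 8257/10000
6 6 7893/10000
s(3y) = (1/(2277/2500) − 1)/(3) = 223/6831 ≈ 3.2645%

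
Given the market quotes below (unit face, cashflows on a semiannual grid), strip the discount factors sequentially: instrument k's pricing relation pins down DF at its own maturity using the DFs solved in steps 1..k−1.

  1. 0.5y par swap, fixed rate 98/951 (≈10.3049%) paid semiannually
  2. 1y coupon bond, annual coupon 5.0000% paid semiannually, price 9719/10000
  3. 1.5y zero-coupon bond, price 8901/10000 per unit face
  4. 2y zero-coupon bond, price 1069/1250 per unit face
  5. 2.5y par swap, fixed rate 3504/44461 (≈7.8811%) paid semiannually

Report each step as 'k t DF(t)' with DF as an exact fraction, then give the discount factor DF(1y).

step 1 [0.5y] swap r/2=49/951: DF=(1 − 49/951·(0))/(1+49/951) = 951/1000 ≈ 0.951000
step 2 [1y] bond c/2=1/40: DF=(9719/10000 − 1/40·(0.951000))/(1+1/40) = 37/40 ≈ 0.925000
step 3 [1.5y] zero: DF = P = 8901/10000 ≈ 0.890100
step 4 [2y] zero: DF = P = 1069/1250 ≈ 0.855200
step 5 [2.5y] swap r/2=1752/44461: DF=(1 − 1752/44461·(0.951000+0.925000+0.890100+0.855200))/(1+1752/44461) = 1031/1250 ≈ 0.824800

1 1/2 951/1000
2 1 37/40
3 3/2 8901/10000
4 2 1069/1250
5 5/2 1031/1250
DF(1y) = 37/40 ≈ 0.925000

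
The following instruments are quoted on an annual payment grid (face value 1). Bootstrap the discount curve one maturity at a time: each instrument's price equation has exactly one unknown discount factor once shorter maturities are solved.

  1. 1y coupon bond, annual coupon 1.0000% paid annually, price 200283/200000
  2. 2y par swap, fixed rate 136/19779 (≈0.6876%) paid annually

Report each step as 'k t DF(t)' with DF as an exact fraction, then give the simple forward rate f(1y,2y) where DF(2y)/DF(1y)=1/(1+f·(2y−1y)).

1 1 1983/2000
2 2 1233/1250
f(1y,2y) = ((1983/2000)/(1233/1250) − 1)/(1) = 17/3288 ≈ 0.5170%

step 1 [1y] bond c/1=1/100: DF=(200283/200000 − 1/100·(0))/(1+1/100) = 1983/2000 ≈ 0.991500
step 2 [2y] swap r/1=136/19779: DF=(1 − 136/19779·(0.991500))/(1+136/19779) = 1233/1250 ≈ 0.986400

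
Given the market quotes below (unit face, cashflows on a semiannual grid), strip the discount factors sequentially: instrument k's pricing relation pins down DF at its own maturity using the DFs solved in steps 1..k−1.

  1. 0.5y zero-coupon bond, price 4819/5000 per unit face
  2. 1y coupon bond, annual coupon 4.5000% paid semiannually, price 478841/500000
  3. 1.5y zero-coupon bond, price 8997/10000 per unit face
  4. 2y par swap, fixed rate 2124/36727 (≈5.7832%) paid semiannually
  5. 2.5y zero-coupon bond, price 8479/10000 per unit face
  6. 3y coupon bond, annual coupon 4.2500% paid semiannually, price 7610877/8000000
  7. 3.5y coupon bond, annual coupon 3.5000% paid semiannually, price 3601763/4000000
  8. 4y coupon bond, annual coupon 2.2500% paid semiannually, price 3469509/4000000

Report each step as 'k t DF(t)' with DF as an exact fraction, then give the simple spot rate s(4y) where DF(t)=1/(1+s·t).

step 1 [0.5y] zero: DF = P = 4819/5000 ≈ 0.963800
step 2 [1y] bond c/2=9/400: DF=(478841/500000 − 9/400·(0.963800))/(1+9/400) = 4577/5000 ≈ 0.915400
step 3 [1.5y] zero: DF = P = 8997/10000 ≈ 0.899700
step 4 [2y] swap r/2=1062/36727: DF=(1 − 1062/36727·(0.963800+0.915400+0.899700))/(1+1062/36727) = 4469/5000 ≈ 0.893800
step 5 [2.5y] zero: DF = P = 8479/10000 ≈ 0.847900
step 6 [3y] bond c/2=17/800: DF=(7610877/8000000 − 17/800·(0.963800+0.915400+0.899700+0.893800+0.847900))/(1+17/800) = 67/80 ≈ 0.837500
step 7 [3.5y] bond c/2=7/400: DF=(3601763/4000000 − 7/400·(0.963800+0.915400+0.899700+0.893800+0.847900+0.837500))/(1+7/400) = 991/1250 ≈ 0.792800
step 8 [4y] bond c/2=9/800: DF=(3469509/4000000 − 9/800·(0.963800+0.915400+0.899700+0.893800+0.847900+0.837500+0.792800))/(1+9/800) = 7893/10000 ≈ 0.789300

1 1/2 4819/5000
2 1 4577/5000
3 3/2 8997/10000
4 2 4469/5000
5 5/2 8479/10000
6 3 67/80
7 7/2 991/1250
8 4 7893/10000
s(4y) = (1/(7893/10000) − 1)/(4) = 2107/31572 ≈ 6.6736%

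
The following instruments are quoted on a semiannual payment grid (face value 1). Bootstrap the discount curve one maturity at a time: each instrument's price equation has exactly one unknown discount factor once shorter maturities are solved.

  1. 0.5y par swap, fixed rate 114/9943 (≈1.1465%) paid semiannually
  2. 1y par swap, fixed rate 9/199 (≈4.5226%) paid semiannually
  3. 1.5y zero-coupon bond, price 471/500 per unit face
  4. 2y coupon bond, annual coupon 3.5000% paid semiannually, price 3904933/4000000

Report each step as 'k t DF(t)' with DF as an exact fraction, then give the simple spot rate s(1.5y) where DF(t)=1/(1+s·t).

1 1/2 9943/10000
2 1 9559/10000
3 3/2 471/500
4 2 9097/10000
s(1.5y) = (1/(471/500) − 1)/(3/2) = 58/1413 ≈ 4.1047%

step 1 [0.5y] swap r/2=57/9943: DF=(1 − 57/9943·(0))/(1+57/9943) = 9943/10000 ≈ 0.994300
step 2 [1y] swap r/2=9/398: DF=(1 − 9/398·(0.994300))/(1+9/398) = 9559/10000 ≈ 0.955900
step 3 [1.5y] zero: DF = P = 471/500 ≈ 0.942000
step 4 [2y] bond c/2=7/400: DF=(3904933/4000000 − 7/400·(0.994300+0.955900+0.942000))/(1+7/400) = 9097/10000 ≈ 0.909700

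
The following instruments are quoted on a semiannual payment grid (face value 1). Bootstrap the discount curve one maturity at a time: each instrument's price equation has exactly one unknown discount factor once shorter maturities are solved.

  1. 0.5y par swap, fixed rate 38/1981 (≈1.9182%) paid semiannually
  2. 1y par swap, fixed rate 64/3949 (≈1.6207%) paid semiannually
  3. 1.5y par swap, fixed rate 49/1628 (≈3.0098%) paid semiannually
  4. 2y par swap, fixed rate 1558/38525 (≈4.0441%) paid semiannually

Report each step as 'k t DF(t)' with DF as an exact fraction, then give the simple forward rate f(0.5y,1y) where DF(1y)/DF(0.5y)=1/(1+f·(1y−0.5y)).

step 1 [0.5y] swap r/2=19/1981: DF=(1 − 19/1981·(0))/(1+19/1981) = 1981/2000 ≈ 0.990500
step 2 [1y] swap r/2=32/3949: DF=(1 − 32/3949·(0.990500))/(1+32/3949) = 123/125 ≈ 0.984000
step 3 [1.5y] swap r/2=49/3256: DF=(1 − 49/3256·(0.990500+0.984000))/(1+49/3256) = 9559/10000 ≈ 0.955900
step 4 [2y] swap r/2=779/38525: DF=(1 − 779/38525·(0.990500+0.984000+0.955900))/(1+779/38525) = 9221/10000 ≈ 0.922100

1 1/2 1981/2000
2 1 123/125
3 3/2 9559/10000
4 2 9221/10000
f(0.5y,1y) = ((1981/2000)/(123/125) − 1)/(1/2) = 13/984 ≈ 1.3211%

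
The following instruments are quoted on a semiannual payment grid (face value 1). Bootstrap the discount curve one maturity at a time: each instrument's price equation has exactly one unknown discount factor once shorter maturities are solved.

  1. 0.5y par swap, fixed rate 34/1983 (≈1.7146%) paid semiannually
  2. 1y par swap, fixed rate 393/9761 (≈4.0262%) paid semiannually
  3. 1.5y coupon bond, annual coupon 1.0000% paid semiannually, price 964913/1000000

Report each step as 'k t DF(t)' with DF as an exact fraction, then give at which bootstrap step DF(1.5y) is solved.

step 1 [0.5y] swap r/2=17/1983: DF=(1 − 17/1983·(0))/(1+17/1983) = 1983/2000 ≈ 0.991500
step 2 [1y] swap r/2=393/19522: DF=(1 − 393/19522·(0.991500))/(1+393/19522) = 9607/10000 ≈ 0.960700
step 3 [1.5y] bond c/2=1/200: DF=(964913/1000000 − 1/200·(0.991500+0.960700))/(1+1/200) = 594/625 ≈ 0.950400

1 1/2 1983/2000
2 1 9607/10000
3 3/2 594/625
DF(1.5y) is solved at step 3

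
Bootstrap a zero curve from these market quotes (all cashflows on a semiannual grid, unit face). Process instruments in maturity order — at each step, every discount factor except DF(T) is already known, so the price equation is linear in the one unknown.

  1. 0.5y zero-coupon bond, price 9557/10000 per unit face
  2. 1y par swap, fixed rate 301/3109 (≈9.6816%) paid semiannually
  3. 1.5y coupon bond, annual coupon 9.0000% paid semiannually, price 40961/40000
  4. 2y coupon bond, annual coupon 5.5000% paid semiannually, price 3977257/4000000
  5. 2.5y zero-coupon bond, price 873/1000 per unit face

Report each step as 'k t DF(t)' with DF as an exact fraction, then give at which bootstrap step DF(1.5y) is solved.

step 1 [0.5y] zero: DF = P = 9557/10000 ≈ 0.955700
step 2 [1y] swap r/2=301/6218: DF=(1 − 301/6218·(0.955700))/(1+301/6218) = 9097/10000 ≈ 0.909700
step 3 [1.5y] bond c/2=9/200: DF=(40961/40000 − 9/200·(0.955700+0.909700))/(1+9/200) = 2249/2500 ≈ 0.899600
step 4 [2y] bond c/2=11/400: DF=(3977257/4000000 − 11/400·(0.955700+0.909700+0.899600))/(1+11/400) = 8937/10000 ≈ 0.893700
step 5 [2.5y] zero: DF = P = 873/1000 ≈ 0.873000

1 1/2 9557/10000
2 1 9097/10000
3 3/2 2249/2500
4 2 8937/10000
5 5/2 873/1000
DF(1.5y) is solved at step 3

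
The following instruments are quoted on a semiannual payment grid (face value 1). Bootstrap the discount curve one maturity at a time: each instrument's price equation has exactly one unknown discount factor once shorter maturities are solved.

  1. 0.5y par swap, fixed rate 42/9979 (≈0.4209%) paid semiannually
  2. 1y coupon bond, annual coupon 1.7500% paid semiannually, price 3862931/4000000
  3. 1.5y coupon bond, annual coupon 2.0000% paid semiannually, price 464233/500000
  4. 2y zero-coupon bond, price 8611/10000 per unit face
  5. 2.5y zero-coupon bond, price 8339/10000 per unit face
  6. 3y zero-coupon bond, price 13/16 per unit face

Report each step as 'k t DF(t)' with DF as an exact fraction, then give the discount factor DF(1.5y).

step 1 [0.5y] swap r/2=21/9979: DF=(1 − 21/9979·(0))/(1+21/9979) = 9979/10000 ≈ 0.997900
step 2 [1y] bond c/2=7/800: DF=(3862931/4000000 − 7/800·(0.997900))/(1+7/800) = 9487/10000 ≈ 0.948700
step 3 [1.5y] bond c/2=1/100: DF=(464233/500000 − 1/100·(0.997900+0.948700))/(1+1/100) = 9/10 ≈ 0.900000
step 4 [2y] zero: DF = P = 8611/10000 ≈ 0.861100
step 5 [2.5y] zero: DF = P = 8339/10000 ≈ 0.833900
step 6 [3y] zero: DF = P = 13/16 ≈ 0.812500

1 1/2 9979/10000
2 1 9487/10000
3 3/2 9/10
4 2 8611/10000
5 5/2 8339/10000
6 3 13/16
DF(1.5y) = 9/10 ≈ 0.900000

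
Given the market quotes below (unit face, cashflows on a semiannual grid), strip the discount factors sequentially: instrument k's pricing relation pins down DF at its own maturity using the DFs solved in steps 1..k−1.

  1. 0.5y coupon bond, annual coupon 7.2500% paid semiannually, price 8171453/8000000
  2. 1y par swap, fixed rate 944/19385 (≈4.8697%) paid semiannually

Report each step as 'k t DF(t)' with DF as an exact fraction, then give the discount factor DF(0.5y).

1 1/2 9857/10000
2 1 1191/1250
DF(0.5y) = 9857/10000 ≈ 0.985700

step 1 [0.5y] bond c/2=29/800: DF=(8171453/8000000 − 29/800·(0))/(1+29/800) = 9857/10000 ≈ 0.985700
step 2 [1y] swap r/2=472/19385: DF=(1 − 472/19385·(0.985700))/(1+472/19385) = 1191/1250 ≈ 0.952800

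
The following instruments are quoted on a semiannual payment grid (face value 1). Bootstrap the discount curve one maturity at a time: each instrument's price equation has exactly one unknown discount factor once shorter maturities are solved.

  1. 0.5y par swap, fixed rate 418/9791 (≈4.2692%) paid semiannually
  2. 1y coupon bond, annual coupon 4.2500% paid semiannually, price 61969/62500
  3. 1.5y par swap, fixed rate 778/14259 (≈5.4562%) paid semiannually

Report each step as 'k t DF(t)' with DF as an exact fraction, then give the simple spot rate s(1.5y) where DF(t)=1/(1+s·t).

1 1/2 9791/10000
2 1 1901/2000
3 3/2 4611/5000
s(1.5y) = (1/(4611/5000) − 1)/(3/2) = 778/13833 ≈ 5.6242%

step 1 [0.5y] swap r/2=209/9791: DF=(1 − 209/9791·(0))/(1+209/9791) = 9791/10000 ≈ 0.979100
step 2 [1y] bond c/2=17/800: DF=(61969/62500 − 17/800·(0.979100))/(1+17/800) = 1901/2000 ≈ 0.950500
step 3 [1.5y] swap r/2=389/14259: DF=(1 − 389/14259·(0.979100+0.950500))/(1+389/14259) = 4611/5000 ≈ 0.922200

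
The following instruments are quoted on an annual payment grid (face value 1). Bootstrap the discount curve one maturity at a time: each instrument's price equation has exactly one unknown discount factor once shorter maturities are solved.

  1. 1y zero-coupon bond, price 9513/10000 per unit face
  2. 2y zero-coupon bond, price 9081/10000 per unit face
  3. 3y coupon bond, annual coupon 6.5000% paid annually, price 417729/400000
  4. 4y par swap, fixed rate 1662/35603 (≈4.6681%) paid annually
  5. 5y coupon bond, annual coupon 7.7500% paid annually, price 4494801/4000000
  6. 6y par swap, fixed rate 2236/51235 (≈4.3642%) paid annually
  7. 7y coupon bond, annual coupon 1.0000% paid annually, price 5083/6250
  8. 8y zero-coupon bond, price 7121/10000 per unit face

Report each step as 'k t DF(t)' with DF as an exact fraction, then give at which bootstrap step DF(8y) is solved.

step 1 [1y] zero: DF = P = 9513/10000 ≈ 0.951300
step 2 [2y] zero: DF = P = 9081/10000 ≈ 0.908100
step 3 [3y] bond c/1=13/200: DF=(417729/400000 − 13/200·(0.951300+0.908100))/(1+13/200) = 8671/10000 ≈ 0.867100
step 4 [4y] swap r/1=1662/35603: DF=(1 − 1662/35603·(0.951300+0.908100+0.867100))/(1+1662/35603) = 4169/5000 ≈ 0.833800
step 5 [5y] bond c/1=31/400: DF=(4494801/4000000 − 31/400·(0.951300+0.908100+0.867100+0.833800))/(1+31/400) = 1967/2500 ≈ 0.786800
step 6 [6y] swap r/1=2236/51235: DF=(1 − 2236/51235·(0.951300+0.908100+0.867100+0.833800+0.786800))/(1+2236/51235) = 1941/2500 ≈ 0.776400
step 7 [7y] bond c/1=1/100: DF=(5083/6250 − 1/100·(0.951300+0.908100+0.867100+0.833800+0.786800+0.776400))/(1+1/100) = 1509/2000 ≈ 0.754500
step 8 [8y] zero: DF = P = 7121/10000 ≈ 0.712100

1 1 9513/10000
2 2 9081/10000
3 3 8671/10000
4 4 4169/5000
5 5 1967/2500
6 6 1941/2500
7 7 1509/2000
8 8 7121/10000
DF(8y) is solved at step 8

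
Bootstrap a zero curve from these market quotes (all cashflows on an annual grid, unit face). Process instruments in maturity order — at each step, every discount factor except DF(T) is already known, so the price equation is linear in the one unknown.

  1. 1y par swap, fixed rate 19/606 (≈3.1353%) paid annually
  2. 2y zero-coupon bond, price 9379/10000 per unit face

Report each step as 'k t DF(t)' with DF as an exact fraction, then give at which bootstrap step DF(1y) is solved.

1 1 606/625
2 2 9379/10000
DF(1y) is solved at step 1

step 1 [1y] swap r/1=19/606: DF=(1 − 19/606·(0))/(1+19/606) = 606/625 ≈ 0.969600
step 2 [2y] zero: DF = P = 9379/10000 ≈ 0.937900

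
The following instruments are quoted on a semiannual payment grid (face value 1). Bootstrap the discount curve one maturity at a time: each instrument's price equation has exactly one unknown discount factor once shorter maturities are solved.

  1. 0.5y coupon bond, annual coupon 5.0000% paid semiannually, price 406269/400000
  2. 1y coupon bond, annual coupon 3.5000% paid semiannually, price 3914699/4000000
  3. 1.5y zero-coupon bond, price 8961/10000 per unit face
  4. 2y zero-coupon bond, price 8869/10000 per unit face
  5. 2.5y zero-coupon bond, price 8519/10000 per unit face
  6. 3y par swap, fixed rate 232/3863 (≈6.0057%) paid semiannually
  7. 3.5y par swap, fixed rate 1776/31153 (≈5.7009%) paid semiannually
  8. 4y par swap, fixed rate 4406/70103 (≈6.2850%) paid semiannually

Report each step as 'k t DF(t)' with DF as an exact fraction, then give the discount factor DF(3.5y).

1 1/2 9909/10000
2 1 1181/1250
3 3/2 8961/10000
4 2 8869/10000
5 5/2 8519/10000
6 3 1047/1250
7 7/2 514/625
8 4 7797/10000
DF(3.5y) = 514/625 ≈ 0.822400

step 1 [0.5y] bond c/2=1/40: DF=(406269/400000 − 1/40·(0))/(1+1/40) = 9909/10000 ≈ 0.990900
step 2 [1y] bond c/2=7/400: DF=(3914699/4000000 − 7/400·(0.990900))/(1+7/400) = 1181/1250 ≈ 0.944800
step 3 [1.5y] zero: DF = P = 8961/10000 ≈ 0.896100
step 4 [2y] zero: DF = P = 8869/10000 ≈ 0.886900
step 5 [2.5y] zero: DF = P = 8519/10000 ≈ 0.851900
step 6 [3y] swap r/2=116/3863: DF=(1 − 116/3863·(0.990900+0.944800+0.896100+0.886900+0.851900))/(1+116/3863) = 1047/1250 ≈ 0.837600
step 7 [3.5y] swap r/2=888/31153: DF=(1 − 888/31153·(0.990900+0.944800+0.896100+0.886900+0.851900+0.837600))/(1+888/31153) = 514/625 ≈ 0.822400
step 8 [4y] swap r/2=2203/70103: DF=(1 − 2203/70103·(0.990900+0.944800+0.896100+0.886900+0.851900+0.837600+0.822400))/(1+2203/70103) = 7797/10000 ≈ 0.779700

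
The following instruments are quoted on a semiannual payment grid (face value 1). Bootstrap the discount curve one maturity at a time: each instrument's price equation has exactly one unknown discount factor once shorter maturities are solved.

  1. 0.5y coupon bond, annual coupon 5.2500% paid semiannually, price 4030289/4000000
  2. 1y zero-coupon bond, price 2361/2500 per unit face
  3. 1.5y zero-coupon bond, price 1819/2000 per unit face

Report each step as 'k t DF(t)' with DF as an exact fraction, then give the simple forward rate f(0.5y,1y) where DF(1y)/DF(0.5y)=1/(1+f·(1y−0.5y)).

step 1 [0.5y] bond c/2=21/800: DF=(4030289/4000000 − 21/800·(0))/(1+21/800) = 4909/5000 ≈ 0.981800
step 2 [1y] zero: DF = P = 2361/2500 ≈ 0.944400
step 3 [1.5y] zero: DF = P = 1819/2000 ≈ 0.909500

1 1/2 4909/5000
2 1 2361/2500
3 3/2 1819/2000
f(0.5y,1y) = ((4909/5000)/(2361/2500) − 1)/(1/2) = 187/2361 ≈ 7.9204%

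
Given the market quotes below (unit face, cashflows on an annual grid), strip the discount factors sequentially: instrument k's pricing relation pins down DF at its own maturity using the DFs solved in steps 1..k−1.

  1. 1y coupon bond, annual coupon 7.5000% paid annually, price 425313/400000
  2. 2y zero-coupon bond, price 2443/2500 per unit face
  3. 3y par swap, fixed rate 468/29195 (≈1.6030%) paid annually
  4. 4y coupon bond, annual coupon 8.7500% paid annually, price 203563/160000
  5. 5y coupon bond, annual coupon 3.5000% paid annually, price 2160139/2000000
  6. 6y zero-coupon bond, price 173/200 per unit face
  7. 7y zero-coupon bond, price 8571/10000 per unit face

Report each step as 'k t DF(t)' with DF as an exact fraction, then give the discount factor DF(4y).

step 1 [1y] bond c/1=3/40: DF=(425313/400000 − 3/40·(0))/(1+3/40) = 9891/10000 ≈ 0.989100
step 2 [2y] zero: DF = P = 2443/2500 ≈ 0.977200
step 3 [3y] swap r/1=468/29195: DF=(1 − 468/29195·(0.989100+0.977200))/(1+468/29195) = 2383/2500 ≈ 0.953200
step 4 [4y] bond c/1=7/80: DF=(203563/160000 − 7/80·(0.989100+0.977200+0.953200))/(1+7/80) = 187/200 ≈ 0.935000
step 5 [5y] bond c/1=7/200: DF=(2160139/2000000 − 7/200·(0.989100+0.977200+0.953200+0.935000))/(1+7/200) = 2283/2500 ≈ 0.913200
step 6 [6y] zero: DF = P = 173/200 ≈ 0.865000
step 7 [7y] zero: DF = P = 8571/10000 ≈ 0.857100

1 1 9891/10000
2 2 2443/2500
3 3 2383/2500
4 4 187/200
5 5 2283/2500
6 6 173/200
7 7 8571/10000
DF(4y) = 187/200 ≈ 0.935000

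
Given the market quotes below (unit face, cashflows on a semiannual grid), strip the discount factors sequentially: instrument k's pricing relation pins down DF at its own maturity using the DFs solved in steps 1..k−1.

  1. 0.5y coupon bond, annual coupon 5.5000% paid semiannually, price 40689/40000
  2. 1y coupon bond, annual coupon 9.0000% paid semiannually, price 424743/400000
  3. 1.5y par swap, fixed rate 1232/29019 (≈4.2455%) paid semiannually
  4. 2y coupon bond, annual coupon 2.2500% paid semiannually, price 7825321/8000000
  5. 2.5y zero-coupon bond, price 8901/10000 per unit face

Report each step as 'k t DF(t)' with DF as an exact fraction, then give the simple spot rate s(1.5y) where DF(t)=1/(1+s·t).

1 1/2 99/100
2 1 1947/2000
3 3/2 1173/1250
4 2 187/200
5 5/2 8901/10000
s(1.5y) = (1/(1173/1250) − 1)/(3/2) = 154/3519 ≈ 4.3762%

step 1 [0.5y] bond c/2=11/400: DF=(40689/40000 − 11/400·(0))/(1+11/400) = 99/100 ≈ 0.990000
step 2 [1y] bond c/2=9/200: DF=(424743/400000 − 9/200·(0.990000))/(1+9/200) = 1947/2000 ≈ 0.973500
step 3 [1.5y] swap r/2=616/29019: DF=(1 − 616/29019·(0.990000+0.973500))/(1+616/29019) = 1173/1250 ≈ 0.938400
step 4 [2y] bond c/2=9/800: DF=(7825321/8000000 − 9/800·(0.990000+0.973500+0.938400))/(1+9/800) = 187/200 ≈ 0.935000
step 5 [2.5y] zero: DF = P = 8901/10000 ≈ 0.890100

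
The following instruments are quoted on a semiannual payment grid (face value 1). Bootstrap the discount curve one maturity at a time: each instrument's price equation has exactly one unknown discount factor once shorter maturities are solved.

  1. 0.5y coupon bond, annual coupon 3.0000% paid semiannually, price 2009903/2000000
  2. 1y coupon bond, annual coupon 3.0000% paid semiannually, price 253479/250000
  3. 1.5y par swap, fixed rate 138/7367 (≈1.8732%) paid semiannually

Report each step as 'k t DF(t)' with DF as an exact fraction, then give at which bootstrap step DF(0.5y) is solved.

1 1/2 9901/10000
2 1 9843/10000
3 3/2 2431/2500
DF(0.5y) is solved at step 1

step 1 [0.5y] bond c/2=3/200: DF=(2009903/2000000 − 3/200·(0))/(1+3/200) = 9901/10000 ≈ 0.990100
step 2 [1y] bond c/2=3/200: DF=(253479/250000 − 3/200·(0.990100))/(1+3/200) = 9843/10000 ≈ 0.984300
step 3 [1.5y] swap r/2=69/7367: DF=(1 − 69/7367·(0.990100+0.984300))/(1+69/7367) = 2431/2500 ≈ 0.972400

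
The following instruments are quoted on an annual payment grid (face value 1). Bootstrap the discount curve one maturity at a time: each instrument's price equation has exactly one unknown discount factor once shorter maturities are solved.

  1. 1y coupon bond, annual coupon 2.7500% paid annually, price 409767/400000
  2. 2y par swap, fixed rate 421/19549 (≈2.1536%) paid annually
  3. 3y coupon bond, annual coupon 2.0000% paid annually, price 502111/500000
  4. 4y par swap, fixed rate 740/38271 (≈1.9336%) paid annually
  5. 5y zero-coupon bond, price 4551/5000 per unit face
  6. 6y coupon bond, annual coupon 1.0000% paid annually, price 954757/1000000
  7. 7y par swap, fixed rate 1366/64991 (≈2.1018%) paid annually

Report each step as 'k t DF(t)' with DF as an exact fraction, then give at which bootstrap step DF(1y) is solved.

step 1 [1y] bond c/1=11/400: DF=(409767/400000 − 11/400·(0))/(1+11/400) = 997/1000 ≈ 0.997000
step 2 [2y] swap r/1=421/19549: DF=(1 − 421/19549·(0.997000))/(1+421/19549) = 9579/10000 ≈ 0.957900
step 3 [3y] bond c/1=1/50: DF=(502111/500000 − 1/50·(0.997000+0.957900))/(1+1/50) = 4731/5000 ≈ 0.946200
step 4 [4y] swap r/1=740/38271: DF=(1 − 740/38271·(0.997000+0.957900+0.946200))/(1+740/38271) = 463/500 ≈ 0.926000
step 5 [5y] zero: DF = P = 4551/5000 ≈ 0.910200
step 6 [6y] bond c/1=1/100: DF=(954757/1000000 − 1/100·(0.997000+0.957900+0.946200+0.926000+0.910200))/(1+1/100) = 1123/1250 ≈ 0.898400
step 7 [7y] swap r/1=1366/64991: DF=(1 − 1366/64991·(0.997000+0.957900+0.946200+0.926000+0.910200+0.898400))/(1+1366/64991) = 4317/5000 ≈ 0.863400

1 1 997/1000
2 2 9579/10000
3 3 4731/5000
4 4 463/500
5 5 4551/5000
6 6 1123/1250
7 7 4317/5000
DF(1y) is solved at step 1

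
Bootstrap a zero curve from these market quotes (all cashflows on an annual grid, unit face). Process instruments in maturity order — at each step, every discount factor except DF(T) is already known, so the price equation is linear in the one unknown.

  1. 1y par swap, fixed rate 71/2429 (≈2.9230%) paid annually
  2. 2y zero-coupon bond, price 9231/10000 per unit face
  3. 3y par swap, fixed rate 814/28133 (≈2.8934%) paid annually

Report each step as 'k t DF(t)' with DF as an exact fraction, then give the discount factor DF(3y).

step 1 [1y] swap r/1=71/2429: DF=(1 − 71/2429·(0))/(1+71/2429) = 2429/2500 ≈ 0.971600
step 2 [2y] zero: DF = P = 9231/10000 ≈ 0.923100
step 3 [3y] swap r/1=814/28133: DF=(1 − 814/28133·(0.971600+0.923100))/(1+814/28133) = 4593/5000 ≈ 0.918600

1 1 2429/2500
2 2 9231/10000
3 3 4593/5000
DF(3y) = 4593/5000 ≈ 0.918600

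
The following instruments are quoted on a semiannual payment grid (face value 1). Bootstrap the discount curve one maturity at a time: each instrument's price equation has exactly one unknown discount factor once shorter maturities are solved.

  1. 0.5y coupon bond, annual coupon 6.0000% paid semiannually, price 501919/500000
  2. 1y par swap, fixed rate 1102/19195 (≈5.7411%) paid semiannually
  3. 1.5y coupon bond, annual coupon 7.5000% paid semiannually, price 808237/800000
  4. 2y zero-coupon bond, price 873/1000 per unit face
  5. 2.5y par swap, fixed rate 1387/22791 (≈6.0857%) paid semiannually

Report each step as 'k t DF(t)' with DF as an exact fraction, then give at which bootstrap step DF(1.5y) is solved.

step 1 [0.5y] bond c/2=3/100: DF=(501919/500000 − 3/100·(0))/(1+3/100) = 4873/5000 ≈ 0.974600
step 2 [1y] swap r/2=551/19195: DF=(1 − 551/19195·(0.974600))/(1+551/19195) = 9449/10000 ≈ 0.944900
step 3 [1.5y] bond c/2=3/80: DF=(808237/800000 − 3/80·(0.974600+0.944900))/(1+3/80) = 2261/2500 ≈ 0.904400
step 4 [2y] zero: DF = P = 873/1000 ≈ 0.873000
step 5 [2.5y] swap r/2=1387/45582: DF=(1 − 1387/45582·(0.974600+0.944900+0.904400+0.873000))/(1+1387/45582) = 8613/10000 ≈ 0.861300

1 1/2 4873/5000
2 1 9449/10000
3 3/2 2261/2500
4 2 873/1000
5 5/2 8613/10000
DF(1.5y) is solved at step 3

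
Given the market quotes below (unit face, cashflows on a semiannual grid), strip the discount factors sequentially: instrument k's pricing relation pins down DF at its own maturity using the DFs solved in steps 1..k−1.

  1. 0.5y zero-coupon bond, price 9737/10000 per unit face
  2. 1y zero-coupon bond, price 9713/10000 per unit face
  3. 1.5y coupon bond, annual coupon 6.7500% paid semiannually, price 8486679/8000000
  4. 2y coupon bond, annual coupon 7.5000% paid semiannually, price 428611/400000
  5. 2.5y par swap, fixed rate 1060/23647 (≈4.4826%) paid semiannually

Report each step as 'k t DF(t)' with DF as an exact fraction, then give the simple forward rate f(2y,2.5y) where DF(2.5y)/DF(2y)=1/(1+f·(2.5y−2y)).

step 1 [0.5y] zero: DF = P = 9737/10000 ≈ 0.973700
step 2 [1y] zero: DF = P = 9713/10000 ≈ 0.971300
step 3 [1.5y] bond c/2=27/800: DF=(8486679/8000000 − 27/800·(0.973700+0.971300))/(1+27/800) = 9627/10000 ≈ 0.962700
step 4 [2y] bond c/2=3/80: DF=(428611/400000 − 3/80·(0.973700+0.971300+0.962700))/(1+3/80) = 9277/10000 ≈ 0.927700
step 5 [2.5y] swap r/2=530/23647: DF=(1 − 530/23647·(0.973700+0.971300+0.962700+0.927700))/(1+530/23647) = 447/500 ≈ 0.894000

1 1/2 9737/10000
2 1 9713/10000
3 3/2 9627/10000
4 2 9277/10000
5 5/2 447/500
f(2y,2.5y) = ((9277/10000)/(447/500) − 1)/(1/2) = 337/4470 ≈ 7.5391%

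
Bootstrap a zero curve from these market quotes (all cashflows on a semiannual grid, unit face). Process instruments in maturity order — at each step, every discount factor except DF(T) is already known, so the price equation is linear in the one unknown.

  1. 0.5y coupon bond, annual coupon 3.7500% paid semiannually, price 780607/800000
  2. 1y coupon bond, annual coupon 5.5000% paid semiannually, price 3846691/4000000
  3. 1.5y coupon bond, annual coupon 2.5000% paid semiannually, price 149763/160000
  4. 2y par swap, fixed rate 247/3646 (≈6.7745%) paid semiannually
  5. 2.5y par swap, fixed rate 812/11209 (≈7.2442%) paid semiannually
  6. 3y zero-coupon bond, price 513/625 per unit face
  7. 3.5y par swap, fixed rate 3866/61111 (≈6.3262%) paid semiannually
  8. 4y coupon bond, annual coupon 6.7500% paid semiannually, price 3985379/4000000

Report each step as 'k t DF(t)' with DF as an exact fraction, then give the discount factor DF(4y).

step 1 [0.5y] bond c/2=3/160: DF=(780607/800000 − 3/160·(0))/(1+3/160) = 4789/5000 ≈ 0.957800
step 2 [1y] bond c/2=11/400: DF=(3846691/4000000 − 11/400·(0.957800))/(1+11/400) = 9103/10000 ≈ 0.910300
step 3 [1.5y] bond c/2=1/80: DF=(149763/160000 − 1/80·(0.957800+0.910300))/(1+1/80) = 4507/5000 ≈ 0.901400
step 4 [2y] swap r/2=247/7292: DF=(1 − 247/7292·(0.957800+0.910300+0.901400))/(1+247/7292) = 1753/2000 ≈ 0.876500
step 5 [2.5y] swap r/2=406/11209: DF=(1 − 406/11209·(0.957800+0.910300+0.901400+0.876500))/(1+406/11209) = 1047/1250 ≈ 0.837600
step 6 [3y] zero: DF = P = 513/625 ≈ 0.820800
step 7 [3.5y] swap r/2=1933/61111: DF=(1 − 1933/61111·(0.957800+0.910300+0.901400+0.876500+0.837600+0.820800))/(1+1933/61111) = 8067/10000 ≈ 0.806700
step 8 [4y] bond c/2=27/800: DF=(3985379/4000000 − 27/800·(0.957800+0.910300+0.901400+0.876500+0.837600+0.820800+0.806700))/(1+27/800) = 7643/10000 ≈ 0.764300

1 1/2 4789/5000
2 1 9103/10000
3 3/2 4507/5000
4 2 1753/2000
5 5/2 1047/1250
6 3 513/625
7 7/2 8067/10000
8 4 7643/10000
DF(4y) = 7643/10000 ≈ 0.764300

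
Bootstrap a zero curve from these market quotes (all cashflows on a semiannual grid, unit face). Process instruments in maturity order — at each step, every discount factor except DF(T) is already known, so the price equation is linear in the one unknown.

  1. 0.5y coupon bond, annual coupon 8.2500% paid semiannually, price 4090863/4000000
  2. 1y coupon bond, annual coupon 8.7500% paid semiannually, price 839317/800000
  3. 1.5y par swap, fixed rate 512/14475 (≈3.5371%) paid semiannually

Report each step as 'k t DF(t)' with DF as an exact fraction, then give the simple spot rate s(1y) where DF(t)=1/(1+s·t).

step 1 [0.5y] bond c/2=33/800: DF=(4090863/4000000 − 33/800·(0))/(1+33/800) = 4911/5000 ≈ 0.982200
step 2 [1y] bond c/2=7/160: DF=(839317/800000 − 7/160·(0.982200))/(1+7/160) = 241/250 ≈ 0.964000
step 3 [1.5y] swap r/2=256/14475: DF=(1 − 256/14475·(0.982200+0.964000))/(1+256/14475) = 593/625 ≈ 0.948800

1 1/2 4911/5000
2 1 241/250
3 3/2 593/625
s(1y) = (1/(241/250) − 1)/(1) = 9/241 ≈ 3.7344%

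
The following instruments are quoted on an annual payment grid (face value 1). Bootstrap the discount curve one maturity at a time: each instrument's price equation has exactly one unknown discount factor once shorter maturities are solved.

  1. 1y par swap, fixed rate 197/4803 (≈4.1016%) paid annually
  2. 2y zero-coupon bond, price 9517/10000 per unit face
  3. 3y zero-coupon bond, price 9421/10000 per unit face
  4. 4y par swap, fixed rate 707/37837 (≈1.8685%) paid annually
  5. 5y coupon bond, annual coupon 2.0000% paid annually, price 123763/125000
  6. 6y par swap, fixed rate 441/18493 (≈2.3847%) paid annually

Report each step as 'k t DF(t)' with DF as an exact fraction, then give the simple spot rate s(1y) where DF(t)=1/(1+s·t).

1 1 4803/5000
2 2 9517/10000
3 3 9421/10000
4 4 9293/10000
5 5 1793/2000
6 6 8677/10000
s(1y) = (1/(4803/5000) − 1)/(1) = 197/4803 ≈ 4.1016%

step 1 [1y] swap r/1=197/4803: DF=(1 − 197/4803·(0))/(1+197/4803) = 4803/5000 ≈ 0.960600
step 2 [2y] zero: DF = P = 9517/10000 ≈ 0.951700
step 3 [3y] zero: DF = P = 9421/10000 ≈ 0.942100
step 4 [4y] swap r/1=707/37837: DF=(1 − 707/37837·(0.960600+0.951700+0.942100))/(1+707/37837) = 9293/10000 ≈ 0.929300
step 5 [5y] bond c/1=1/50: DF=(123763/125000 − 1/50·(0.960600+0.951700+0.942100+0.929300))/(1+1/50) = 1793/2000 ≈ 0.896500
step 6 [6y] swap r/1=441/18493: DF=(1 − 441/18493·(0.960600+0.951700+0.942100+0.929300+0.896500))/(1+441/18493) = 8677/10000 ≈ 0.867700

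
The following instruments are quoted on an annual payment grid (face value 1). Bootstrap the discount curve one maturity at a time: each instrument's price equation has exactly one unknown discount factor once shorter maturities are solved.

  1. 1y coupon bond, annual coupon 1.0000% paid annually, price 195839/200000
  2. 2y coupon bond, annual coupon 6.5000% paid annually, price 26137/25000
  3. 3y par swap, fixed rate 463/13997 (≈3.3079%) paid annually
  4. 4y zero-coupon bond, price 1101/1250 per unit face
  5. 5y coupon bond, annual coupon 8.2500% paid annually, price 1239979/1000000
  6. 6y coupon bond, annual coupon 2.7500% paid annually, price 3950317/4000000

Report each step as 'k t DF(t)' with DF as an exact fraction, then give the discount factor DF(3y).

1 1 1939/2000
2 2 369/400
3 3 4537/5000
4 4 1101/1250
5 5 173/200
6 6 1679/2000
DF(3y) = 4537/5000 ≈ 0.907400

step 1 [1y] bond c/1=1/100: DF=(195839/200000 − 1/100·(0))/(1+1/100) = 1939/2000 ≈ 0.969500
step 2 [2y] bond c/1=13/200: DF=(26137/25000 − 13/200·(0.969500))/(1+13/200) = 369/400 ≈ 0.922500
step 3 [3y] swap r/1=463/13997: DF=(1 − 463/13997·(0.969500+0.922500))/(1+463/13997) = 4537/5000 ≈ 0.907400
step 4 [4y] zero: DF = P = 1101/1250 ≈ 0.880800
step 5 [5y] bond c/1=33/400: DF=(1239979/1000000 − 33/400·(0.969500+0.922500+0.907400+0.880800))/(1+33/400) = 173/200 ≈ 0.865000
step 6 [6y] bond c/1=11/400: DF=(3950317/4000000 − 11/400·(0.969500+0.922500+0.907400+0.880800+0.865000))/(1+11/400) = 1679/2000 ≈ 0.839500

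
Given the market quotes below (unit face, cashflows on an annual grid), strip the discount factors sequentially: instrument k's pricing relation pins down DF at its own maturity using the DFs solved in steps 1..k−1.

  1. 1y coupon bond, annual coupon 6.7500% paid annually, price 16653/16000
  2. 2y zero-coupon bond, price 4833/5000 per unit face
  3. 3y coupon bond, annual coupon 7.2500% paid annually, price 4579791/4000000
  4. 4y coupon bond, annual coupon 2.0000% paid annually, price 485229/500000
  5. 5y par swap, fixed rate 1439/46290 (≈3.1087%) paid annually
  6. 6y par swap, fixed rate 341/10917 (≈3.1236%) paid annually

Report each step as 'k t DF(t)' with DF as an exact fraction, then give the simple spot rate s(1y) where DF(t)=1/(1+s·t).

step 1 [1y] bond c/1=27/400: DF=(16653/16000 − 27/400·(0))/(1+27/400) = 39/40 ≈ 0.975000
step 2 [2y] zero: DF = P = 4833/5000 ≈ 0.966600
step 3 [3y] bond c/1=29/400: DF=(4579791/4000000 − 29/400·(0.975000+0.966600))/(1+29/400) = 9363/10000 ≈ 0.936300
step 4 [4y] bond c/1=1/50: DF=(485229/500000 − 1/50·(0.975000+0.966600+0.936300))/(1+1/50) = 179/200 ≈ 0.895000
step 5 [5y] swap r/1=1439/46290: DF=(1 − 1439/46290·(0.975000+0.966600+0.936300+0.895000))/(1+1439/46290) = 8561/10000 ≈ 0.856100
step 6 [6y] swap r/1=341/10917: DF=(1 − 341/10917·(0.975000+0.966600+0.936300+0.895000+0.856100))/(1+341/10917) = 1659/2000 ≈ 0.829500

1 1 39/40
2 2 4833/5000
3 3 9363/10000
4 4 179/200
5 5 8561/10000
6 6 1659/2000
s(1y) = (1/(39/40) − 1)/(1) = 1/39 ≈ 2.5641%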